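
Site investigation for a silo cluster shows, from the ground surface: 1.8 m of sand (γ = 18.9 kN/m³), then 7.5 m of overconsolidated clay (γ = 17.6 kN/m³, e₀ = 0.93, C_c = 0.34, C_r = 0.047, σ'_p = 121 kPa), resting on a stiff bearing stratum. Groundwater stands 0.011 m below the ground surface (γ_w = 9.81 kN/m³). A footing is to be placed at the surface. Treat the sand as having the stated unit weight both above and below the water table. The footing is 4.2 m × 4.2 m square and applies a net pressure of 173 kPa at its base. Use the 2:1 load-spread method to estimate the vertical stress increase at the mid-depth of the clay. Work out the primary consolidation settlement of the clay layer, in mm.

S_c ≈ 42.2 mm

Mid-depth of clay below the ground surface: z = 1.8 + 7.5/2 = 5.55 m.
Total vertical stress at mid-clay: σ_v = 18.9×1.8 + 17.6×3.75 = 100.02 kPa.
Pore pressure: u = 9.81×(5.55 − 0.011) = 54.338 kPa.
Initial effective stress: σ'_0 = σ_v − u = 100.02 − 54.338 = 45.682 kPa.
Stress increase at mid-clay by the 2:1 spreading method:
Δσ = qBL/((B+z)(L+z)) = 173×4.2×4.2/((4.2+5.55)(4.2+5.55)) = 32.102 kPa
Final effective stress: σ'_f = 45.682 + 32.102 = 77.784 kPa.
σ'_f = 77.784 ≤ σ'_p = 121 kPa, so the clay remains overconsolidated and only the recompression index applies:
S_c = C_r·H/(1+e₀)·log₁₀(σ'_f/σ'_0) = 0.047×7.5/1.93×log₁₀(77.784/45.682)
    = 0.18264 × 0.23115 = 0.04222 m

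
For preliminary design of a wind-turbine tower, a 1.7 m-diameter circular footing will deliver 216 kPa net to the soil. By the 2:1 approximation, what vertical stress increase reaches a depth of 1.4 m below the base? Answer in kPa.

Δσ_z ≈ 65 kPa

By the 2:1 method the load spreads at 1 horizontal : 2 vertical, so at depth z the loaded area has grown by z in each plan dimension:
Δσ ≈ qD²/(D+z)² = 216×1.7²/(1.7+1.4)² = 64.957 kPa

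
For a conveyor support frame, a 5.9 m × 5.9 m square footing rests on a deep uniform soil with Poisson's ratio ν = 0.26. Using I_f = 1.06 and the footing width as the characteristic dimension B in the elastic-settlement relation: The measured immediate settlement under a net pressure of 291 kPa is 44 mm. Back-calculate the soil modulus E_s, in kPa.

S_e = q·B·(1−ν²)/E_s · I_f  ⇒  E_s = q·B·(1−ν²)·I_f / S_e.
E_s = 291 × 5.9 × 0.9324 × 1.06 / 0.044 = 38570 kPa

E_s ≈ 38600 kPa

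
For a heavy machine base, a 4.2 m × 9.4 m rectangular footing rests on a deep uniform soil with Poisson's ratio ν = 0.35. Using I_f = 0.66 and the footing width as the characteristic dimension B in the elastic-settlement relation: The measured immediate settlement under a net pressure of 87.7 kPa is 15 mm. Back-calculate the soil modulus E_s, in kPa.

S_e = q·B·(1−ν²)/E_s · I_f  ⇒  E_s = q·B·(1−ν²)·I_f / S_e.
E_s = 87.7 × 4.2 × 0.8775 × 0.66 / 0.015 = 14220 kPa

E_s ≈ 14200 kPa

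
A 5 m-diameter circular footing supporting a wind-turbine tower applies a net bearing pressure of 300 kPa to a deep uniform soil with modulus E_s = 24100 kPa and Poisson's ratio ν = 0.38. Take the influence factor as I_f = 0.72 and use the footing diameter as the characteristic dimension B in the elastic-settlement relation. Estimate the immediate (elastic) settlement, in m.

S_e ≈ 0.0383 m

Immediate (elastic) settlement: S_e = q·B·(1−ν²)/E_s · I_f.
S_e = 300 × 5 × (1 − 0.38²) / 24100 × 0.72
    = 300 × 5 × 0.8556 / 24100 × 0.72
    = 0.03834 m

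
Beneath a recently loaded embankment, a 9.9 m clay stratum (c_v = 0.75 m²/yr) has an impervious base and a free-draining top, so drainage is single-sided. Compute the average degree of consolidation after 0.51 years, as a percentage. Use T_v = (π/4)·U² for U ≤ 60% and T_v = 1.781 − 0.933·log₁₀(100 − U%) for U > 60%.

U ≈ 7.05 %

Drainage path length: H_d = H = 9.9 m (single drainage).
T_v = c_v·t/H_d² = 0.75×0.51/9.9² = 0.0039027.
T_v = 0.0039027 corresponds to the U ≤ 60% branch:
U = √(4T_v/π) = 0.07049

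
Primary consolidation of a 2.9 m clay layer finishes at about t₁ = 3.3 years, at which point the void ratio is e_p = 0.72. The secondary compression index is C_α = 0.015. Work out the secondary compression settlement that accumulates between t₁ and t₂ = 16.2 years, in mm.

S_s ≈ 17.5 mm

Secondary compression: S_s = C_α·H/(1+e_p)·log₁₀(t₂/t₁)
S_s = 0.015×2.9/(1+0.72)×log₁₀(16.2/3.3)
    = 0.02529 × 0.691 = 0.01748 m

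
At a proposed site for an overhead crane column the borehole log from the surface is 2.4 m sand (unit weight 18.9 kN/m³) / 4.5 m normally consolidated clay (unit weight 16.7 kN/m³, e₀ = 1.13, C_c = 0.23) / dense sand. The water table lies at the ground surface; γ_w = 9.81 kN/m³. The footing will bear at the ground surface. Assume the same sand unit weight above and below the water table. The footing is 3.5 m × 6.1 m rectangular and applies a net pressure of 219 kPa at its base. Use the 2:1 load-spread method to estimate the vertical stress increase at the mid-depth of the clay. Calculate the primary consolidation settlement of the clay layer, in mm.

Mid-depth of clay below the ground surface: z = 2.4 + 4.5/2 = 4.65 m.
Total vertical stress at mid-clay: σ_v = 18.9×2.4 + 16.7×2.25 = 82.935 kPa.
Pore pressure: u = 9.81×(4.65 − 0) = 45.617 kPa.
Initial effective stress: σ'_0 = σ_v − u = 82.935 − 45.617 = 37.318 kPa.
Stress increase at mid-clay by the 2:1 spreading method:
Δσ = qBL/((B+z)(L+z)) = 219×3.5×6.1/((3.5+4.65)(6.1+4.65)) = 53.367 kPa
Final effective stress: σ'_f = σ'_0 + Δσ = 37.318 + 53.367 = 90.685 kPa.
Normally consolidated clay, so the full stress increment lies on the virgin compression line:
S_c = C_c·H/(1+e₀)·log₁₀(σ'_f/σ'_0) = 0.23×4.5/(1+1.13)×log₁₀(90.685/37.318)
    = 0.48592 × 0.38562 = 0.1874 m

S_c ≈ 187 mm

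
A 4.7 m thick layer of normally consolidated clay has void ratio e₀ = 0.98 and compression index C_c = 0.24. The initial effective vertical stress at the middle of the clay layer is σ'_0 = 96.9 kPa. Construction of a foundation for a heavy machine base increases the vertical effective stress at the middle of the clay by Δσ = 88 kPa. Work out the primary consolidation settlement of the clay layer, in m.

S_c ≈ 0.16 m

Final effective stress: σ'_f = σ'_0 + Δσ = 96.9 + 88 = 184.9 kPa.
Normally consolidated clay, so the full stress increment lies on the virgin compression line:
S_c = C_c·H/(1+e₀)·log₁₀(σ'_f/σ'_0) = 0.24×4.7/(1+0.98)×log₁₀(184.9/96.9)
    = 0.5697 × 0.28061 = 0.1599 m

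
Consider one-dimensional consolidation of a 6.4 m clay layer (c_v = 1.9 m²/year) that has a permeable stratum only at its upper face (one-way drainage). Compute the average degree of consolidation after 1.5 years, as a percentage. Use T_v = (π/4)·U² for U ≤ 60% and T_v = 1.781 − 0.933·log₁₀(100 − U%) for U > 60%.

Drainage path length: H_d = H = 6.4 m (single drainage).
T_v = c_v·t/H_d² = 1.9×1.5/6.4² = 0.06958.
T_v = 0.06958 corresponds to the U ≤ 60% branch:
U = √(4T_v/π) = 0.2976

U ≈ 29.8 %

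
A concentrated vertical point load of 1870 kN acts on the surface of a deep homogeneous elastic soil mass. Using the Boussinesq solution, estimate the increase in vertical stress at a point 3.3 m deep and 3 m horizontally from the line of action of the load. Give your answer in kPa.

Boussinesq vertical stress below a point load on an elastic half-space:
Δσ_z = 3P/(2πz²) · [1 + (r/z)²]^(−5/2)
r/z = 3/3.3 = 0.90909; [1+(r/z)²]^(−5/2) = 0.22181.
Δσ_z = 3×1870/(2π×3.3²) × 0.22181 = 81.989 × 0.22181 = 18.19 kPa

Δσ_z ≈ 18.2 kPa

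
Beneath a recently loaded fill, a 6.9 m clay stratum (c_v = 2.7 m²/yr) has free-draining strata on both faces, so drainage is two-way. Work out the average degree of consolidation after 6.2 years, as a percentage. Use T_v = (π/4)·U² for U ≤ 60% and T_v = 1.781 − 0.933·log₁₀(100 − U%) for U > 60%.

U ≈ 97.5 %

Drainage path length: H_d = H/2 = 3.45 m (double drainage).
T_v = c_v·t/H_d² = 2.7×6.2/3.45² = 1.4064.
T_v = 1.4064 corresponds to the U > 60% branch:
U = 1 − 10^((1.781 − T_v)/0.933)/100 = 0.9748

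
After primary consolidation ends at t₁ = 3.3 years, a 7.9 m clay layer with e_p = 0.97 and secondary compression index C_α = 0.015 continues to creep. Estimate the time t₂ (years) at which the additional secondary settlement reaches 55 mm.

S_s = C_α·H/(1+e_p)·log₁₀(t₂/t₁) ⇒ log₁₀(t₂/t₁) = S_s·(1+e_p)/(C_α·H).
log₁₀(t₂/t₁) = 0.055 × (1+0.97) / (0.015×7.9) = 0.9143
t₂ = t₁ × 10^0.9143 = 3.3 × 8.21 = 27.09 years

t₂ ≈ 27.1 years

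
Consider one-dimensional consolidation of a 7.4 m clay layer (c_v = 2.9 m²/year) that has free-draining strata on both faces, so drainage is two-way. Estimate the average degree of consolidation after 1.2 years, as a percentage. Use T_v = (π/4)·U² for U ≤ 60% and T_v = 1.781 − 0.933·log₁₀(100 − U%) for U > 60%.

U ≈ 56.9 %

Drainage path length: H_d = H/2 = 3.7 m (double drainage).
T_v = c_v·t/H_d² = 2.9×1.2/3.7² = 0.2542.
T_v = 0.2542 corresponds to the U ≤ 60% branch:
U = √(4T_v/π) = 0.5689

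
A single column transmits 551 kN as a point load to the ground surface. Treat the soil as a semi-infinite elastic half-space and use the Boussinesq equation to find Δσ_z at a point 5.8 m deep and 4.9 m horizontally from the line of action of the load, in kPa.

Δσ_z ≈ 2.03 kPa

Boussinesq vertical stress below a point load on an elastic half-space:
Δσ_z = 3P/(2πz²) · [1 + (r/z)²]^(−5/2)
r/z = 4.9/5.8 = 0.84483; [1+(r/z)²]^(−5/2) = 0.2601.
Δσ_z = 3×551/(2π×5.8²) × 0.2601 = 7.8205 × 0.2601 = 2.034 kPa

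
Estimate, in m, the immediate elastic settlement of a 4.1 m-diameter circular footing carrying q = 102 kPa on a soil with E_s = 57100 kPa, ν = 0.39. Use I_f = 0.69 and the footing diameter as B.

Immediate (elastic) settlement: S_e = q·B·(1−ν²)/E_s · I_f.
S_e = 102 × 4.1 × (1 − 0.39²) / 57100 × 0.69
    = 102 × 4.1 × 0.8479 / 57100 × 0.69
    = 0.004285 m

S_e ≈ 0.00428 m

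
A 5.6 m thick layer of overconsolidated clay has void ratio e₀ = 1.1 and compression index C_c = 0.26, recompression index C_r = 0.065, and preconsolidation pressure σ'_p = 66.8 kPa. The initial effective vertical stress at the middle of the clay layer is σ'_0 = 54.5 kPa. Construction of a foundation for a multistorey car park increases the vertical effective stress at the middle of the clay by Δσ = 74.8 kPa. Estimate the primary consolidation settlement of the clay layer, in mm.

S_c ≈ 214 mm

Final effective stress: σ'_f = 54.5 + 74.8 = 129.3 kPa.
σ'_f = 129.3 > σ'_p = 66.8 kPa, so the stress path crosses the preconsolidation pressure — recompression up to σ'_p, then virgin compression beyond:
S_c = H/(1+e₀)·[C_r·log₁₀(σ'_p/σ'_0) + C_c·log₁₀(σ'_f/σ'_p)]
    = 5.6/2.1 × [0.065×log₁₀(66.8/54.5) + 0.26×log₁₀(129.3/66.8)]
    = 2.6667 × [0.0057447 + 0.074574] = 0.2142 m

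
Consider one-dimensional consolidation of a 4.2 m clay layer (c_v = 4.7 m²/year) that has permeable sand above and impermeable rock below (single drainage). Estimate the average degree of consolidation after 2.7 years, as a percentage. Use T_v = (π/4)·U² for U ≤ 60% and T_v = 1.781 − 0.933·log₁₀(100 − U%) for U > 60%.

U ≈ 86.3 %

Drainage path length: H_d = H = 4.2 m (single drainage).
T_v = c_v·t/H_d² = 4.7×2.7/4.2² = 0.71939.
T_v = 0.71939 corresponds to the U > 60% branch:
U = 1 − 10^((1.781 − T_v)/0.933)/100 = 0.8626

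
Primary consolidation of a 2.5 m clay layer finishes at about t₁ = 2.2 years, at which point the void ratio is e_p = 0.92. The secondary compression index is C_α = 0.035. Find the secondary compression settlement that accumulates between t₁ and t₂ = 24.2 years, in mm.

S_s ≈ 47.5 mm

Secondary compression: S_s = C_α·H/(1+e_p)·log₁₀(t₂/t₁)
S_s = 0.035×2.5/(1+0.92)×log₁₀(24.2/2.2)
    = 0.04557 × 1.041 = 0.04746 m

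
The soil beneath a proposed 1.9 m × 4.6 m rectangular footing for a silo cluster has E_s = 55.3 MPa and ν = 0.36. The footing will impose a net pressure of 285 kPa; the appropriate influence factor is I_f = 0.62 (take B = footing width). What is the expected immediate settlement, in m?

S_e ≈ 0.00528 m

Immediate (elastic) settlement: S_e = q·B·(1−ν²)/E_s · I_f.
E_s = 55.3 MPa = 55300 kPa.
S_e = 285 × 1.9 × (1 − 0.36²) / 55300 × 0.62
    = 285 × 1.9 × 0.8704 / 55300 × 0.62
    = 0.005284 m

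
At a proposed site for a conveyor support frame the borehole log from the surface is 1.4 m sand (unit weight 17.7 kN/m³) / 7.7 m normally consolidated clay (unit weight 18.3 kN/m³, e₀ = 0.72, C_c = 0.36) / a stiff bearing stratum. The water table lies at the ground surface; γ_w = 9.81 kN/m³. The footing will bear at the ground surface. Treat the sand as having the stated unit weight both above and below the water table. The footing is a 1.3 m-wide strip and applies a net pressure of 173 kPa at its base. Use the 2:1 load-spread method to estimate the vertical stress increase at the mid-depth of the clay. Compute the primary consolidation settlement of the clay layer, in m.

S_c ≈ 0.406 m

Mid-depth of clay below the ground surface: z = 1.4 + 7.7/2 = 5.25 m.
Total vertical stress at mid-clay: σ_v = 17.7×1.4 + 18.3×3.85 = 95.235 kPa.
Pore pressure: u = 9.81×(5.25 − 0) = 51.503 kPa.
Initial effective stress: σ'_0 = σ_v − u = 95.235 − 51.503 = 43.732 kPa.
Stress increase at mid-clay by the 2:1 spreading method:
Δσ = qB/(B+z) = 173×1.3/(1.3+5.25) = 34.336 kPa
Final effective stress: σ'_f = σ'_0 + Δσ = 43.732 + 34.336 = 78.068 kPa.
Normally consolidated clay, so the full stress increment lies on the virgin compression line:
S_c = C_c·H/(1+e₀)·log₁₀(σ'_f/σ'_0) = 0.36×7.7/(1+0.72)×log₁₀(78.068/43.732)
    = 1.6116 × 0.25167 = 0.4056 m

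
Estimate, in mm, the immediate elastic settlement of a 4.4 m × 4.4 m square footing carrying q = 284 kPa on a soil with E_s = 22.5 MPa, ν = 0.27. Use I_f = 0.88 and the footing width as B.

S_e ≈ 45.3 mm

Immediate (elastic) settlement: S_e = q·B·(1−ν²)/E_s · I_f.
E_s = 22.5 MPa = 22500 kPa.
S_e = 284 × 4.4 × (1 − 0.27²) / 22500 × 0.88
    = 284 × 4.4 × 0.9271 / 22500 × 0.88
    = 0.04531 m = 45.31 mm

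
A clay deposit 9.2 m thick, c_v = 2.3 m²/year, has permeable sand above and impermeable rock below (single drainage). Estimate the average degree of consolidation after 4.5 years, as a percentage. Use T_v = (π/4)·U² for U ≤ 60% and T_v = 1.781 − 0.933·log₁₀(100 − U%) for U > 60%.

U ≈ 39.5 %

Drainage path length: H_d = H = 9.2 m (single drainage).
T_v = c_v·t/H_d² = 2.3×4.5/9.2² = 0.12228.
T_v = 0.12228 corresponds to the U ≤ 60% branch:
U = √(4T_v/π) = 0.3946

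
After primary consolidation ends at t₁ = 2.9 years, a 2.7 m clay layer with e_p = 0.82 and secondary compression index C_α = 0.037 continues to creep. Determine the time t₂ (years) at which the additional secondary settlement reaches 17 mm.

t₂ ≈ 5.92 years

S_s = C_α·H/(1+e_p)·log₁₀(t₂/t₁) ⇒ log₁₀(t₂/t₁) = S_s·(1+e_p)/(C_α·H).
log₁₀(t₂/t₁) = 0.017 × (1+0.82) / (0.037×2.7) = 0.3097
t₂ = t₁ × 10^0.3097 = 2.9 × 2.04 = 5.917 years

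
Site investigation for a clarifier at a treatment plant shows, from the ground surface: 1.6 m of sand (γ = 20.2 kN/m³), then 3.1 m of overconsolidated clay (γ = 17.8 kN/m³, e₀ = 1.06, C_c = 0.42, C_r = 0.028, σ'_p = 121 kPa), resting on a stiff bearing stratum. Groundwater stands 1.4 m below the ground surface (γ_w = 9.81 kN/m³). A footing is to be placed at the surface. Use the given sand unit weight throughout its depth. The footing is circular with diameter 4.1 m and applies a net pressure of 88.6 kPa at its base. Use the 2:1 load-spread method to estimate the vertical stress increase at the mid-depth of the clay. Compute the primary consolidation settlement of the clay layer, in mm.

S_c ≈ 9.31 mm

Mid-depth of clay below the ground surface: z = 1.6 + 3.1/2 = 3.15 m.
Total vertical stress at mid-clay: σ_v = 20.2×1.6 + 17.8×1.55 = 59.91 kPa.
Pore pressure: u = 9.81×(3.15 − 1.4) = 17.168 kPa.
Initial effective stress: σ'_0 = σ_v − u = 59.91 − 17.168 = 42.742 kPa.
Stress increase at mid-clay by the 2:1 spreading method:
Δσ ≈ qD²/(D+z)² = 88.6×4.1²/(4.1+3.15)² = 28.335 kPa
Final effective stress: σ'_f = 42.742 + 28.335 = 71.077 kPa.
σ'_f = 71.077 ≤ σ'_p = 121 kPa, so the clay remains overconsolidated and only the recompression index applies:
S_c = C_r·H/(1+e₀)·log₁₀(σ'_f/σ'_0) = 0.028×3.1/2.06×log₁₀(71.077/42.742)
    = 0.042137 × 0.22087 = 0.009307 m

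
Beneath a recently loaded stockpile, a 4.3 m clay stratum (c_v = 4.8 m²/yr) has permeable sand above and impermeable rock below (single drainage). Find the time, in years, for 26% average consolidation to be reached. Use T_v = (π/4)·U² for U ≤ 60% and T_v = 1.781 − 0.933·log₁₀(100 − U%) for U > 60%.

Drainage path length: H_d = H = 4.3 m (single drainage).
U ≤ 60%: T_v = (π/4)·U² = (π/4)×0.26² = 0.053093.
t = T_v·H_d²/c_v = 0.053093×4.3²/4.8 = 0.2045 years.

t ≈ 0.205 years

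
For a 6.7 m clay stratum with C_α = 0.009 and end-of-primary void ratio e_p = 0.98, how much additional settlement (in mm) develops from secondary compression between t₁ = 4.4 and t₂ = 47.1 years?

S_s ≈ 31.4 mm

Secondary compression: S_s = C_α·H/(1+e_p)·log₁₀(t₂/t₁)
S_s = 0.009×6.7/(1+0.98)×log₁₀(47.1/4.4)
    = 0.03045 × 1.03 = 0.03136 m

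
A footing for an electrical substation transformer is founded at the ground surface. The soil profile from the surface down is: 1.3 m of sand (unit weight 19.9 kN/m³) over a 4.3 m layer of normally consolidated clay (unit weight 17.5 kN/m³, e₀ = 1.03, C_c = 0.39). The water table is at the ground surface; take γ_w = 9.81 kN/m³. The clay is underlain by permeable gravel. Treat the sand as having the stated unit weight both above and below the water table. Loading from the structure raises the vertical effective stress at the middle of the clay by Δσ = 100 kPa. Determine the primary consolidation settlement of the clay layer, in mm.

Mid-depth of clay below the ground surface: z = 1.3 + 4.3/2 = 3.45 m.
Total vertical stress at mid-clay: σ_v = 19.9×1.3 + 17.5×2.15 = 63.495 kPa.
Pore pressure: u = 9.81×(3.45 − 0) = 33.845 kPa.
Initial effective stress: σ'_0 = σ_v − u = 63.495 − 33.845 = 29.65 kPa.
Final effective stress: σ'_f = σ'_0 + Δσ = 29.65 + 100 = 129.65 kPa.
Normally consolidated clay, so the full stress increment lies on the virgin compression line:
S_c = C_c·H/(1+e₀)·log₁₀(σ'_f/σ'_0) = 0.39×4.3/(1+1.03)×log₁₀(129.65/29.65)
    = 0.82611 × 0.64075 = 0.5293 m

S_c ≈ 529 mm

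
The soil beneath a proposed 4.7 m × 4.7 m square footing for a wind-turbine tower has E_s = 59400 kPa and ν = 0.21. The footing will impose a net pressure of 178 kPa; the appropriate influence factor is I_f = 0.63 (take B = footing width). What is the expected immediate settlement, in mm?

S_e ≈ 8.48 mm

Immediate (elastic) settlement: S_e = q·B·(1−ν²)/E_s · I_f.
S_e = 178 × 4.7 × (1 − 0.21²) / 59400 × 0.63
    = 178 × 4.7 × 0.9559 / 59400 × 0.63
    = 0.008482 m = 8.482 mm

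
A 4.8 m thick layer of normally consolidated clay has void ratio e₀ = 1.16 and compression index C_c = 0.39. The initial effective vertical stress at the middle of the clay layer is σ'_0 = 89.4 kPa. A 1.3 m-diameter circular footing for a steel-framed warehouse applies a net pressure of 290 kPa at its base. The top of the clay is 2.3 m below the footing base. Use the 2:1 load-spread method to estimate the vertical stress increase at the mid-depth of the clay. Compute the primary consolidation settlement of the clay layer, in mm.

Mid-depth of clay below the footing base: z = 2.3 + 4.8/2 = 4.7 m.
Stress increase at mid-clay by the 2:1 spreading method:
Δσ ≈ qD²/(D+z)² = 290×1.3²/(1.3+4.7)² = 13.614 kPa
Final effective stress: σ'_f = σ'_0 + Δσ = 89.4 + 13.614 = 103.01 kPa.
Normally consolidated clay, so the full stress increment lies on the virgin compression line:
S_c = C_c·H/(1+e₀)·log₁₀(σ'_f/σ'_0) = 0.39×4.8/(1+1.16)×log₁₀(103.01/89.4)
    = 0.86667 × 0.061542 = 0.05334 m

S_c ≈ 53.3 mm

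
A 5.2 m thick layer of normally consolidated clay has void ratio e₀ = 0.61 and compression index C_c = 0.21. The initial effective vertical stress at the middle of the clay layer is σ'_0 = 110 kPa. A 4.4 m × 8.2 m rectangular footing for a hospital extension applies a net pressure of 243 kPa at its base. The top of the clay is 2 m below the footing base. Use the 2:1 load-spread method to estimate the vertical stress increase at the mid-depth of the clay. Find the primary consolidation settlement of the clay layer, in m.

Mid-depth of clay below the footing base: z = 2 + 5.2/2 = 4.6 m.
Stress increase at mid-clay by the 2:1 spreading method:
Δσ = qBL/((B+z)(L+z)) = 243×4.4×8.2/((4.4+4.6)(8.2+4.6)) = 76.106 kPa
Final effective stress: σ'_f = σ'_0 + Δσ = 110 + 76.106 = 186.11 kPa.
Normally consolidated clay, so the full stress increment lies on the virgin compression line:
S_c = C_c·H/(1+e₀)·log₁₀(σ'_f/σ'_0) = 0.21×5.2/(1+0.61)×log₁₀(186.11/110)
    = 0.67826 × 0.22838 = 0.1549 m

S_c ≈ 0.155 m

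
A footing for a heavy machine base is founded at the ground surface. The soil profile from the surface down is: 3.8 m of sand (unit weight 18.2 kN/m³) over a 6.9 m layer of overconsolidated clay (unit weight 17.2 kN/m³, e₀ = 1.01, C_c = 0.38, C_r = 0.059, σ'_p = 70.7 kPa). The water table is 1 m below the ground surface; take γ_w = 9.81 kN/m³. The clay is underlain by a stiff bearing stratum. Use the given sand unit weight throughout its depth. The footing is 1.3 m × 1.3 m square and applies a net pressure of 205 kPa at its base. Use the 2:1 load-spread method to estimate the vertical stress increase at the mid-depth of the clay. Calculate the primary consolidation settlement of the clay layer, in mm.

Mid-depth of clay below the ground surface: z = 3.8 + 6.9/2 = 7.25 m.
Total vertical stress at mid-clay: σ_v = 18.2×3.8 + 17.2×3.45 = 128.5 kPa.
Pore pressure: u = 9.81×(7.25 − 1) = 61.312 kPa.
Initial effective stress: σ'_0 = σ_v − u = 128.5 − 61.312 = 67.188 kPa.
Stress increase at mid-clay by the 2:1 spreading method:
Δσ = qBL/((B+z)(L+z)) = 205×1.3×1.3/((1.3+7.25)(1.3+7.25)) = 4.7392 kPa
Final effective stress: σ'_f = 67.188 + 4.7392 = 71.927 kPa.
σ'_f = 71.927 > σ'_p = 70.7 kPa, so the stress path crosses the preconsolidation pressure — recompression up to σ'_p, then virgin compression beyond:
S_c = H/(1+e₀)·[C_r·log₁₀(σ'_p/σ'_0) + C_c·log₁₀(σ'_f/σ'_p)]
    = 6.9/2.01 × [0.059×log₁₀(70.7/67.188) + 0.38×log₁₀(71.927/70.7)]
    = 3.4328 × [0.0013055 + 0.0028396] = 0.01423 m

S_c ≈ 14.2 mm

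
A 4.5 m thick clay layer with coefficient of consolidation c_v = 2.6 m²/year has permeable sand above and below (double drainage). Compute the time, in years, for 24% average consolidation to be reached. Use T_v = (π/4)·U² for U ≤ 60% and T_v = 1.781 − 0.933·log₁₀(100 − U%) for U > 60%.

t ≈ 0.0881 years

Drainage path length: H_d = H/2 = 2.25 m (double drainage).
U ≤ 60%: T_v = (π/4)·U² = (π/4)×0.24² = 0.045239.
t = T_v·H_d²/c_v = 0.045239×2.25²/2.6 = 0.08809 years.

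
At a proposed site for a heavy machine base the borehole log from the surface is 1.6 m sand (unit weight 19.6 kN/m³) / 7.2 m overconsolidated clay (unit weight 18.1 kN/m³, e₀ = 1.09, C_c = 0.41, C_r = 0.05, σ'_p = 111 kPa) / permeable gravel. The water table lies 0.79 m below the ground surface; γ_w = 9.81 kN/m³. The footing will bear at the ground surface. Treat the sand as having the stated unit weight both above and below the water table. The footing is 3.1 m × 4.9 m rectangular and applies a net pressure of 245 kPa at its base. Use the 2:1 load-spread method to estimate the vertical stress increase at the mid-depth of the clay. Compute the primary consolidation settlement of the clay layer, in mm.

S_c ≈ 45.4 mm

Mid-depth of clay below the ground surface: z = 1.6 + 7.2/2 = 5.2 m.
Total vertical stress at mid-clay: σ_v = 19.6×1.6 + 18.1×3.6 = 96.52 kPa.
Pore pressure: u = 9.81×(5.2 − 0.79) = 43.262 kPa.
Initial effective stress: σ'_0 = σ_v − u = 96.52 − 43.262 = 53.258 kPa.
Stress increase at mid-clay by the 2:1 spreading method:
Δσ = qBL/((B+z)(L+z)) = 245×3.1×4.9/((3.1+5.2)(4.9+5.2)) = 44.394 kPa
Final effective stress: σ'_f = 53.258 + 44.394 = 97.652 kPa.
σ'_f = 97.652 ≤ σ'_p = 111 kPa, so the clay remains overconsolidated and only the recompression index applies:
S_c = C_r·H/(1+e₀)·log₁₀(σ'_f/σ'_0) = 0.05×7.2/2.09×log₁₀(97.652/53.258)
    = 0.17225 × 0.2633 = 0.04535 m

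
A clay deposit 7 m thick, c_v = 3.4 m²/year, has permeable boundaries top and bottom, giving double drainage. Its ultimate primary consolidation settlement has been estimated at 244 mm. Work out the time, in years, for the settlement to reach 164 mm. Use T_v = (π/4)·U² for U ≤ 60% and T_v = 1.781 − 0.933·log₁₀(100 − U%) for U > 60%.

Drainage path length: H_d = H/2 = 3.5 m (double drainage).
U = S(t)/S_ult = 164/244 = 0.6721.
U > 60%: T_v = 1.781 − 0.933·log₁₀(100 − 67.213) = 0.36685.
t = T_v·H_d²/c_v = 0.36685×3.5²/3.4 = 1.322 years.

t ≈ 1.32 years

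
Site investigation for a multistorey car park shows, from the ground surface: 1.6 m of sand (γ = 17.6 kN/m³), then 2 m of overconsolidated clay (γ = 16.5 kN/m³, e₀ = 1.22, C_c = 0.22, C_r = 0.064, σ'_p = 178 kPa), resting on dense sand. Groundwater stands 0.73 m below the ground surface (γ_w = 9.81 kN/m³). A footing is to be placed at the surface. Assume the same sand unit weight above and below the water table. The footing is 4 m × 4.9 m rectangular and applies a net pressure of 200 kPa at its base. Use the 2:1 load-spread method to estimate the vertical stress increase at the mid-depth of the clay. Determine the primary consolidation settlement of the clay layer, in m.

S_c ≈ 0.0348 m

Mid-depth of clay below the ground surface: z = 1.6 + 2/2 = 2.6 m.
Total vertical stress at mid-clay: σ_v = 17.6×1.6 + 16.5×1 = 44.66 kPa.
Pore pressure: u = 9.81×(2.6 − 0.73) = 18.345 kPa.
Initial effective stress: σ'_0 = σ_v − u = 44.66 − 18.345 = 26.315 kPa.
Stress increase at mid-clay by the 2:1 spreading method:
Δσ = qBL/((B+z)(L+z)) = 200×4×4.9/((4+2.6)(4.9+2.6)) = 79.192 kPa
Final effective stress: σ'_f = 26.315 + 79.192 = 105.51 kPa.
σ'_f = 105.51 ≤ σ'_p = 178 kPa, so the clay remains overconsolidated and only the recompression index applies:
S_c = C_r·H/(1+e₀)·log₁₀(σ'_f/σ'_0) = 0.064×2/2.22×log₁₀(105.51/26.315)
    = 0.057658 × 0.60309 = 0.03477 m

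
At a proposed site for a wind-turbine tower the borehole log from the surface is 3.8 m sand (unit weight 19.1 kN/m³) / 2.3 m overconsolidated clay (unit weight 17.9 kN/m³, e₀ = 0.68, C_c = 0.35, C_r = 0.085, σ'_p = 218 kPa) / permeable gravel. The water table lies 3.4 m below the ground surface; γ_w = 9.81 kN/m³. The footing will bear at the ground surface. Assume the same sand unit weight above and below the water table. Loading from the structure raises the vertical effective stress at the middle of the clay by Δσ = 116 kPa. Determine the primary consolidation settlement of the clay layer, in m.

S_c ≈ 0.0461 m

Mid-depth of clay below the ground surface: z = 3.8 + 2.3/2 = 4.95 m.
Total vertical stress at mid-clay: σ_v = 19.1×3.8 + 17.9×1.15 = 93.165 kPa.
Pore pressure: u = 9.81×(4.95 − 3.4) = 15.206 kPa.
Initial effective stress: σ'_0 = σ_v − u = 93.165 − 15.206 = 77.959 kPa.
Final effective stress: σ'_f = 77.959 + 116 = 193.96 kPa.
σ'_f = 193.96 ≤ σ'_p = 218 kPa, so the clay remains overconsolidated and only the recompression index applies:
S_c = C_r·H/(1+e₀)·log₁₀(σ'_f/σ'_0) = 0.085×2.3/1.68×log₁₀(193.96/77.959)
    = 0.11637 × 0.39585 = 0.04606 m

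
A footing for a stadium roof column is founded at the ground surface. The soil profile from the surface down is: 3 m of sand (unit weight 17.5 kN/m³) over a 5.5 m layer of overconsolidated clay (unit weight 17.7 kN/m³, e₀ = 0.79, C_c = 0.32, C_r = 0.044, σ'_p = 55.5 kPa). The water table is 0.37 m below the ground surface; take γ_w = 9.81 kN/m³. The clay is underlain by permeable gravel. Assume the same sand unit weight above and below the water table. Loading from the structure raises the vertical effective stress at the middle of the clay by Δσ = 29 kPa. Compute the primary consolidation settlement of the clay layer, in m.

Mid-depth of clay below the ground surface: z = 3 + 5.5/2 = 5.75 m.
Total vertical stress at mid-clay: σ_v = 17.5×3 + 17.7×2.75 = 101.17 kPa.
Pore pressure: u = 9.81×(5.75 − 0.37) = 52.778 kPa.
Initial effective stress: σ'_0 = σ_v − u = 101.17 − 52.778 = 48.392 kPa.
Final effective stress: σ'_f = 48.392 + 29 = 77.392 kPa.
σ'_f = 77.392 > σ'_p = 55.5 kPa, so the stress path crosses the preconsolidation pressure — recompression up to σ'_p, then virgin compression beyond:
S_c = H/(1+e₀)·[C_r·log₁₀(σ'_p/σ'_0) + C_c·log₁₀(σ'_f/σ'_p)]
    = 5.5/1.79 × [0.044×log₁₀(55.5/48.392) + 0.32×log₁₀(77.392/55.5)]
    = 3.0726 × [0.0026189 + 0.046209] = 0.15 m

S_c ≈ 0.15 m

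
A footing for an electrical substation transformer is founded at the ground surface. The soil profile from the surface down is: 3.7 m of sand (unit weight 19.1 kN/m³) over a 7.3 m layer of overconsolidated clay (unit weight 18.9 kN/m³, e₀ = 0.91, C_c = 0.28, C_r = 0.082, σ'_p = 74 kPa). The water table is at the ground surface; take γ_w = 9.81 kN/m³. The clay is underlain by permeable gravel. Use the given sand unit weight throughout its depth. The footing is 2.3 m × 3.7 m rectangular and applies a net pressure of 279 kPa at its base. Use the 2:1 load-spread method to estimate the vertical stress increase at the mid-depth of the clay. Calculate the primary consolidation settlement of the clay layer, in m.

S_c ≈ 0.102 m

Mid-depth of clay below the ground surface: z = 3.7 + 7.3/2 = 7.35 m.
Total vertical stress at mid-clay: σ_v = 19.1×3.7 + 18.9×3.65 = 139.66 kPa.
Pore pressure: u = 9.81×(7.35 − 0) = 72.103 kPa.
Initial effective stress: σ'_0 = σ_v − u = 139.66 − 72.103 = 67.557 kPa.
Stress increase at mid-clay by the 2:1 spreading method:
Δσ = qBL/((B+z)(L+z)) = 279×2.3×3.7/((2.3+7.35)(3.7+7.35)) = 22.266 kPa
Final effective stress: σ'_f = 67.557 + 22.266 = 89.823 kPa.
σ'_f = 89.823 > σ'_p = 74 kPa, so the stress path crosses the preconsolidation pressure — recompression up to σ'_p, then virgin compression beyond:
S_c = H/(1+e₀)·[C_r·log₁₀(σ'_p/σ'_0) + C_c·log₁₀(σ'_f/σ'_p)]
    = 7.3/1.91 × [0.082×log₁₀(74/67.557) + 0.28×log₁₀(89.823/74)]
    = 3.822 × [0.003244 + 0.023564] = 0.1025 m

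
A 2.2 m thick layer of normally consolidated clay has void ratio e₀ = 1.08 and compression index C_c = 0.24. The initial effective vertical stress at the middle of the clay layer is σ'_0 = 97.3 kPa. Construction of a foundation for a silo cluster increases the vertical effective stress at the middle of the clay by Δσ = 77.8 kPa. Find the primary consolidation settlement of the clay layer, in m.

Final effective stress: σ'_f = σ'_0 + Δσ = 97.3 + 77.8 = 175.1 kPa.
Normally consolidated clay, so the full stress increment lies on the virgin compression line:
S_c = C_c·H/(1+e₀)·log₁₀(σ'_f/σ'_0) = 0.24×2.2/(1+1.08)×log₁₀(175.1/97.3)
    = 0.25385 × 0.25517 = 0.06477 m

S_c ≈ 0.0648 m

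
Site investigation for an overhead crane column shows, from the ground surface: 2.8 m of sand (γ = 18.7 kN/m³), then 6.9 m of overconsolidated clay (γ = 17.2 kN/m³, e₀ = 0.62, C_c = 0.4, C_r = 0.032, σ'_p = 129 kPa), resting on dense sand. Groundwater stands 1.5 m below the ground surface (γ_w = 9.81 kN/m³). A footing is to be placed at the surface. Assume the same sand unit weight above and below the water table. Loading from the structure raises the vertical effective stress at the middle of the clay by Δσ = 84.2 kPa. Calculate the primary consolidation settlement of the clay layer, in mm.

S_c ≈ 149 mm

Mid-depth of clay below the ground surface: z = 2.8 + 6.9/2 = 6.25 m.
Total vertical stress at mid-clay: σ_v = 18.7×2.8 + 17.2×3.45 = 111.7 kPa.
Pore pressure: u = 9.81×(6.25 − 1.5) = 46.598 kPa.
Initial effective stress: σ'_0 = σ_v − u = 111.7 − 46.598 = 65.102 kPa.
Final effective stress: σ'_f = 65.102 + 84.2 = 149.3 kPa.
σ'_f = 149.3 > σ'_p = 129 kPa, so the stress path crosses the preconsolidation pressure — recompression up to σ'_p, then virgin compression beyond:
S_c = H/(1+e₀)·[C_r·log₁₀(σ'_p/σ'_0) + C_c·log₁₀(σ'_f/σ'_p)]
    = 6.9/1.62 × [0.032×log₁₀(129/65.102) + 0.4×log₁₀(149.3/129)]
    = 4.2593 × [0.0095039 + 0.025388] = 0.1486 m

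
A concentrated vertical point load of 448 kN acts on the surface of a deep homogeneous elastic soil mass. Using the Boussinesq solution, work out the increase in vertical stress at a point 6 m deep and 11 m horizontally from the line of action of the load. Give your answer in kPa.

Boussinesq vertical stress below a point load on an elastic half-space:
Δσ_z = 3P/(2πz²) · [1 + (r/z)²]^(−5/2)
r/z = 11/6 = 1.8333; [1+(r/z)²]^(−5/2) = 0.025177.
Δσ_z = 3×448/(2π×6²) × 0.025177 = 5.9418 × 0.025177 = 0.1496 kPa

Δσ_z ≈ 0.15 kPa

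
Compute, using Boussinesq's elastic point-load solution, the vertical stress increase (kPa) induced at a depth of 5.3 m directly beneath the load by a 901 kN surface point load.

Boussinesq vertical stress below a point load on an elastic half-space:
Δσ_z = 3P/(2πz²) · [1 + (r/z)²]^(−5/2)
r/z = 0/5.3 = 0; [1+(r/z)²]^(−5/2) = 1.
Δσ_z = 3×901/(2π×5.3²) × 1 = 15.315 × 1 = 15.31 kPa

Δσ_z ≈ 15.3 kPa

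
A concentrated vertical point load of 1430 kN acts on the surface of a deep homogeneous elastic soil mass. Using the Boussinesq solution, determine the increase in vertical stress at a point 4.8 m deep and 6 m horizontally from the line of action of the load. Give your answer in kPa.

Boussinesq vertical stress below a point load on an elastic half-space:
Δσ_z = 3P/(2πz²) · [1 + (r/z)²]^(−5/2)
r/z = 6/4.8 = 1.25; [1+(r/z)²]^(−5/2) = 0.095135.
Δσ_z = 3×1430/(2π×4.8²) × 0.095135 = 29.634 × 0.095135 = 2.819 kPa

Δσ_z ≈ 2.82 kPa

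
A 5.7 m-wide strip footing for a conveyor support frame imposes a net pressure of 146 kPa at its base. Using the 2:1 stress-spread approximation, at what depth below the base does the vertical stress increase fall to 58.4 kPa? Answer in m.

2:1 spreading — at depth z the loaded area has grown by z in each plan dimension:
qB/(B+z) = Δσ_z ⇒ z = qB/Δσ_z − B = 146×5.7/58.4 − 5.7 = 8.55 m

z ≈ 8.55 m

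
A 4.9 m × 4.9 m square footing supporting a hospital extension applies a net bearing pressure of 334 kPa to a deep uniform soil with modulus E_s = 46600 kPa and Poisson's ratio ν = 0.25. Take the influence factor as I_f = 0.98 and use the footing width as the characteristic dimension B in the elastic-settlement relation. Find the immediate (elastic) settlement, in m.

S_e ≈ 0.0323 m

Immediate (elastic) settlement: S_e = q·B·(1−ν²)/E_s · I_f.
S_e = 334 × 4.9 × (1 − 0.25²) / 46600 × 0.98
    = 334 × 4.9 × 0.9375 / 46600 × 0.98
    = 0.03227 m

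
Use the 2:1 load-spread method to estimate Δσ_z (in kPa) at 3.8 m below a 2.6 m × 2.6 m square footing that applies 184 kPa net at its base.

By the 2:1 method the load spreads at 1 horizontal : 2 vertical, so at depth z the loaded area has grown by z in each plan dimension:
Δσ = qBL/((B+z)(L+z)) = 184×2.6×2.6/((2.6+3.8)(2.6+3.8)) = 30.367 kPa

Δσ_z ≈ 30.4 kPa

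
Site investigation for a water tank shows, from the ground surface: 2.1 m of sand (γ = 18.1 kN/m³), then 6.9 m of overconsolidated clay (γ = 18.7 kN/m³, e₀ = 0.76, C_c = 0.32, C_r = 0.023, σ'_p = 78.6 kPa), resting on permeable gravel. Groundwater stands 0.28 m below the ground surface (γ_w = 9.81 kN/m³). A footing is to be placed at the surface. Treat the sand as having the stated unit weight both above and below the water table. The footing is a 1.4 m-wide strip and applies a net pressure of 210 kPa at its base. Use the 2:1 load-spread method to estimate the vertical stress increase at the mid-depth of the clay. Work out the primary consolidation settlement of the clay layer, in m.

S_c ≈ 0.11 m

Mid-depth of clay below the ground surface: z = 2.1 + 6.9/2 = 5.55 m.
Total vertical stress at mid-clay: σ_v = 18.1×2.1 + 18.7×3.45 = 102.53 kPa.
Pore pressure: u = 9.81×(5.55 − 0.28) = 51.699 kPa.
Initial effective stress: σ'_0 = σ_v − u = 102.53 − 51.699 = 50.831 kPa.
Stress increase at mid-clay by the 2:1 spreading method:
Δσ = qB/(B+z) = 210×1.4/(1.4+5.55) = 42.302 kPa
Final effective stress: σ'_f = 50.831 + 42.302 = 93.133 kPa.
σ'_f = 93.133 > σ'_p = 78.6 kPa, so the stress path crosses the preconsolidation pressure — recompression up to σ'_p, then virgin compression beyond:
S_c = H/(1+e₀)·[C_r·log₁₀(σ'_p/σ'_0) + C_c·log₁₀(σ'_f/σ'_p)]
    = 6.9/1.76 × [0.023×log₁₀(78.6/50.831) + 0.32×log₁₀(93.133/78.6)]
    = 3.9205 × [0.0043538 + 0.023578] = 0.1095 m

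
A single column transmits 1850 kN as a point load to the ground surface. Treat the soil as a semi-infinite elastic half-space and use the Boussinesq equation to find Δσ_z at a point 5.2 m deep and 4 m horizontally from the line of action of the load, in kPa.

Δσ_z ≈ 10.2 kPa

Boussinesq vertical stress below a point load on an elastic half-space:
Δσ_z = 3P/(2πz²) · [1 + (r/z)²]^(−5/2)
r/z = 4/5.2 = 0.76923; [1+(r/z)²]^(−5/2) = 0.31285.
Δσ_z = 3×1850/(2π×5.2²) × 0.31285 = 32.667 × 0.31285 = 10.22 kPa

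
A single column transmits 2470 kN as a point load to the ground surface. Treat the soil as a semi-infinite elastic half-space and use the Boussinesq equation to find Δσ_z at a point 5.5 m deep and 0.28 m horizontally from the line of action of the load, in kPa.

Boussinesq vertical stress below a point load on an elastic half-space:
Δσ_z = 3P/(2πz²) · [1 + (r/z)²]^(−5/2)
r/z = 0.28/5.5 = 0.050909; [1+(r/z)²]^(−5/2) = 0.99355.
Δσ_z = 3×2470/(2π×5.5²) × 0.99355 = 38.986 × 0.99355 = 38.73 kPa

Δσ_z ≈ 38.7 kPa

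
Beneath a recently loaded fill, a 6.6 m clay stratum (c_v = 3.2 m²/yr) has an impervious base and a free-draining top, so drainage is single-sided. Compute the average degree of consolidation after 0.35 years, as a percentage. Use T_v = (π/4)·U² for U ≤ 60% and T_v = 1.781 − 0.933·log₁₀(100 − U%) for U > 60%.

Drainage path length: H_d = H = 6.6 m (single drainage).
T_v = c_v·t/H_d² = 3.2×0.35/6.6² = 0.025712.
T_v = 0.025712 corresponds to the U ≤ 60% branch:
U = √(4T_v/π) = 0.1809

U ≈ 18.1 %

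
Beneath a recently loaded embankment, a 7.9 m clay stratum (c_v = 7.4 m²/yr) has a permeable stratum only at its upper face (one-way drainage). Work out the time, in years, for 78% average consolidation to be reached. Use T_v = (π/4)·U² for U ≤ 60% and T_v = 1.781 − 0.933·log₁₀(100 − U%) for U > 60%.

t ≈ 4.46 years

Drainage path length: H_d = H = 7.9 m (single drainage).
U > 60%: T_v = 1.781 − 0.933·log₁₀(100 − 78) = 0.52852.
t = T_v·H_d²/c_v = 0.52852×7.9²/7.4 = 4.457 years.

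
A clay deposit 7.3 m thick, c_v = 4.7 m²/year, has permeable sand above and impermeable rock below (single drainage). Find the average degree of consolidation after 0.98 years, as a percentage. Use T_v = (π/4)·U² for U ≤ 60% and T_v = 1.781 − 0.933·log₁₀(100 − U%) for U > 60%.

Drainage path length: H_d = H = 7.3 m (single drainage).
T_v = c_v·t/H_d² = 4.7×0.98/7.3² = 0.086433.
T_v = 0.086433 corresponds to the U ≤ 60% branch:
U = √(4T_v/π) = 0.3317

U ≈ 33.2 %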